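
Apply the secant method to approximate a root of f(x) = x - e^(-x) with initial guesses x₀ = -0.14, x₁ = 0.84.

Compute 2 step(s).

f(x) = x - e^(-x)
x₀ = -0.14, x₁ = 0.84

Secant formula: x_{n+1} = x_n - f(x_n)(x_n - x_{n-1})/(f(x_n) - f(x_{n-1}))

Iteration 1:
  f(-0.140000) = -1.290274
  f(0.840000) = 0.408289
  x_2 = 0.840000 - 0.408289×(0.840000 - (-0.140000))/(0.408289 - (-1.290274))
       = 0.604434
Iteration 2:
  f(0.840000) = 0.408289
  f(0.604434) = 0.058050
  x_3 = 0.604434 - 0.058050×(0.604434 - 0.840000)/(0.058050 - 0.408289)
       = 0.565390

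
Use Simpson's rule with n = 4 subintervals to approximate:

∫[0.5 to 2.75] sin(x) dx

f(x) = sin(x)
a = 0.5, b = 2.75, n = 4
h = (b - a)/n = 0.562500

Simpson's rule: (h/3)[f(x₀) + 4f(x₁) + 2f(x₂) + ... + f(xₙ)]

x_0 = 0.5000, f(x_0) = 0.479426, coefficient = 1
x_1 = 1.0625, f(x_1) = 0.873575, coefficient = 4
x_2 = 1.6250, f(x_2) = 0.998531, coefficient = 2
x_3 = 2.1875, f(x_3) = 0.815789, coefficient = 4
x_4 = 2.7500, f(x_4) = 0.381661, coefficient = 1

I ≈ (0.562500/3) × 9.615606 = 1.802926
Exact value: 1.801885
Error: 0.001041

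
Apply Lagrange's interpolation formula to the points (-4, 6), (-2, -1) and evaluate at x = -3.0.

Lagrange interpolation formula:
P(x) = Σ yᵢ × Lᵢ(x)
where Lᵢ(x) = Π_{j≠i} (x - xⱼ)/(xᵢ - xⱼ)

L_0(-3.0) = (-3.0 - (-2))/(-4 - (-2)) = 0.500000
L_1(-3.0) = (-3.0 - (-4))/(-2 - (-4)) = 0.500000

P(-3.0) = 6×L_0(-3.0) + (-1)×L_1(-3.0)
P(-3.0) = 2.500000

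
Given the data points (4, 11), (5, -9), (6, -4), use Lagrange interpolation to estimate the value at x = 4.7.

Lagrange interpolation formula:
P(x) = Σ yᵢ × Lᵢ(x)
where Lᵢ(x) = Π_{j≠i} (x - xⱼ)/(xᵢ - xⱼ)

L_0(4.7) = (4.7 - 5)/(4 - 5) × (4.7 - 6)/(4 - 6) = 0.195000
L_1(4.7) = (4.7 - 4)/(5 - 4) × (4.7 - 6)/(5 - 6) = 0.910000
L_2(4.7) = (4.7 - 4)/(6 - 4) × (4.7 - 5)/(6 - 5) = -0.105000

P(4.7) = 11×L_0(4.7) + (-9)×L_1(4.7) + (-4)×L_2(4.7)
P(4.7) = -5.625000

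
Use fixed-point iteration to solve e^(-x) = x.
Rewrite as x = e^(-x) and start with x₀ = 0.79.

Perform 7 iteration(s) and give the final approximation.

Equation: e^(-x) = x
Fixed-point form: x = e^(-x)
x₀ = 0.79

x_1 = g(0.790000) = 0.453845
x_2 = g(0.453845) = 0.635181
x_3 = g(0.635181) = 0.529839
x_4 = g(0.529839) = 0.588699
x_5 = g(0.588699) = 0.555049
x_6 = g(0.555049) = 0.574044
x_7 = g(0.574044) = 0.563243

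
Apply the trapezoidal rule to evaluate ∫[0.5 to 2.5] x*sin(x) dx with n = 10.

f(x) = x*sin(x)
a = 0.5, b = 2.5, n = 10
h = (b - a)/n = 0.200000

Trapezoidal rule: (h/2)[f(x₀) + 2f(x₁) + 2f(x₂) + ... + f(xₙ)]

x_0 = 0.5000, f(x_0) = 0.239713, coefficient = 1
x_1 = 0.7000, f(x_1) = 0.450952, coefficient = 2
x_2 = 0.9000, f(x_2) = 0.704994, coefficient = 2
x_3 = 1.1000, f(x_3) = 0.980328, coefficient = 2
x_4 = 1.3000, f(x_4) = 1.252626, coefficient = 2
x_5 = 1.5000, f(x_5) = 1.496242, coefficient = 2
x_6 = 1.7000, f(x_6) = 1.685830, coefficient = 2
x_7 = 1.9000, f(x_7) = 1.797970, coefficient = 2
x_8 = 2.1000, f(x_8) = 1.812740, coefficient = 2
x_9 = 2.3000, f(x_9) = 1.715122, coefficient = 2
x_10 = 2.5000, f(x_10) = 1.496180, coefficient = 1

I ≈ (0.200000/2) × 25.529503 = 2.552950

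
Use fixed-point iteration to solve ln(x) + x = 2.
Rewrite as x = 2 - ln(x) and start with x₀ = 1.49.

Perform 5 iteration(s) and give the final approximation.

Equation: ln(x) + x = 2
Fixed-point form: x = 2 - ln(x)
x₀ = 1.49

x_1 = g(1.490000) = 1.601224
x_2 = g(1.601224) = 1.529232
x_3 = g(1.529232) = 1.575235
x_4 = g(1.575235) = 1.545596
x_5 = g(1.545596) = 1.564591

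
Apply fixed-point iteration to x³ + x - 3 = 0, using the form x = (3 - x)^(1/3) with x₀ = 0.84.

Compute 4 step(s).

Equation: x³ + x - 3 = 0
Fixed-point form: x = (3 - x)^(1/3)
x₀ = 0.84

x_1 = g(0.840000) = 1.292661
x_2 = g(1.292661) = 1.195198
x_3 = g(1.195198) = 1.217521
x_4 = g(1.217521) = 1.212481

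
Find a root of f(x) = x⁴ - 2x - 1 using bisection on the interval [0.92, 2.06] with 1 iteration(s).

f(x) = x⁴ - 2x - 1
Initial interval: [0.92, 2.06]

Iteration 1:
  c_1 = (0.920000 + 2.060000)/2 = 1.490000
  f(c_1) = f(1.490000) = 0.948844
  f(a) × f(c) < 0, new interval: [0.920000, 1.490000]

After 1 iteration(s), the approximation is c_1 = 1.490000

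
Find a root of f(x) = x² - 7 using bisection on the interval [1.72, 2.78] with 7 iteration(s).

f(x) = x² - 7
Initial interval: [1.72, 2.78]

Iteration 1:
  c_1 = (1.720000 + 2.780000)/2 = 2.250000
  f(c_1) = f(2.250000) = -1.937500
  f(a) × f(c) ≥ 0, new interval: [2.250000, 2.780000]
Iteration 2:
  c_2 = (2.250000 + 2.780000)/2 = 2.515000
  f(c_2) = f(2.515000) = -0.674775
  f(a) × f(c) ≥ 0, new interval: [2.515000, 2.780000]
Iteration 3:
  c_3 = (2.515000 + 2.780000)/2 = 2.647500
  f(c_3) = f(2.647500) = 0.009256
  f(a) × f(c) < 0, new interval: [2.515000, 2.647500]
Iteration 4:
  c_4 = (2.515000 + 2.647500)/2 = 2.581250
  f(c_4) = f(2.581250) = -0.337148
  f(a) × f(c) ≥ 0, new interval: [2.581250, 2.647500]
Iteration 5:
  c_5 = (2.581250 + 2.647500)/2 = 2.614375
  f(c_5) = f(2.614375) = -0.165043
  f(a) × f(c) ≥ 0, new interval: [2.614375, 2.647500]
Iteration 6:
  c_6 = (2.614375 + 2.647500)/2 = 2.630937
  f(c_6) = f(2.630937) = -0.078168
  f(a) × f(c) ≥ 0, new interval: [2.630937, 2.647500]
Iteration 7:
  c_7 = (2.630937 + 2.647500)/2 = 2.639219
  f(c_7) = f(2.639219) = -0.034524
  f(a) × f(c) ≥ 0, new interval: [2.639219, 2.647500]

After 7 iteration(s), the approximation is c_7 = 2.639219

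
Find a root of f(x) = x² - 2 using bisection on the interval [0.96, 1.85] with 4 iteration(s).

f(x) = x² - 2
Initial interval: [0.96, 1.85]

Iteration 1:
  c_1 = (0.960000 + 1.850000)/2 = 1.405000
  f(c_1) = f(1.405000) = -0.025975
  f(a) × f(c) ≥ 0, new interval: [1.405000, 1.850000]
Iteration 2:
  c_2 = (1.405000 + 1.850000)/2 = 1.627500
  f(c_2) = f(1.627500) = 0.648756
  f(a) × f(c) < 0, new interval: [1.405000, 1.627500]
Iteration 3:
  c_3 = (1.405000 + 1.627500)/2 = 1.516250
  f(c_3) = f(1.516250) = 0.299014
  f(a) × f(c) < 0, new interval: [1.405000, 1.516250]
Iteration 4:
  c_4 = (1.405000 + 1.516250)/2 = 1.460625
  f(c_4) = f(1.460625) = 0.133425
  f(a) × f(c) < 0, new interval: [1.405000, 1.460625]

After 4 iteration(s), the approximation is c_4 = 1.460625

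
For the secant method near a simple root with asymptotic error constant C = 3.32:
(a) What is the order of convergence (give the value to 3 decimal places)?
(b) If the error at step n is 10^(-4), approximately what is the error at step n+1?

(a) Secant method has superlinear convergence with order φ = (1+√5)/2 ≈ 1.618.
    This means |e_{n+1}| ≈ C|e_n|^1.618.

(b) With |e_n| = 10^(-4) and C = 3.32:
    |e_{n+1}| ≈ 3.32 × (10^(-4))^1.618 = 3.32 × 10^(-6.47)

(a) ≈ 1.618 (golden ratio); (b) |e_{n+1}| ≈ 1.119e-06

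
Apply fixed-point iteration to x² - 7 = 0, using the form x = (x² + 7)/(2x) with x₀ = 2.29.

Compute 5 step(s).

Equation: x² - 7 = 0
Fixed-point form: x = (x² + 7)/(2x)
x₀ = 2.29

x_1 = g(2.290000) = 2.673384
x_2 = g(2.673384) = 2.645894
x_3 = g(2.645894) = 2.645751
x_4 = g(2.645751) = 2.645751
x_5 = g(2.645751) = 2.645751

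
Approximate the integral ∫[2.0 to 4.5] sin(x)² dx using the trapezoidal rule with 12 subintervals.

f(x) = sin(x)²
a = 2.0, b = 4.5, n = 12
h = (b - a)/n = 0.208333

Trapezoidal rule: (h/2)[f(x₀) + 2f(x₁) + 2f(x₂) + ... + f(xₙ)]

x_0 = 2.0000, f(x_0) = 0.826822, coefficient = 1
x_1 = 2.2083, f(x_1) = 0.645715, coefficient = 2
x_2 = 2.4167, f(x_2) = 0.439675, coefficient = 2
x_3 = 2.6250, f(x_3) = 0.243957, coefficient = 2
x_4 = 2.8333, f(x_4) = 0.092052, coefficient = 2
x_5 = 3.0417, f(x_5) = 0.009952, coefficient = 2
x_6 = 3.2500, f(x_6) = 0.011706, coefficient = 2
x_7 = 3.4583, f(x_7) = 0.097014, coefficient = 2
x_8 = 3.6667, f(x_8) = 0.251279, coefficient = 2
x_9 = 3.8750, f(x_9) = 0.448103, coefficient = 2
x_10 = 4.0833, f(x_10) = 0.653807, coefficient = 2
x_11 = 4.2917, f(x_11) = 0.833193, coefficient = 2
x_12 = 4.5000, f(x_12) = 0.955565, coefficient = 1

I ≈ (0.208333/2) × 9.235295 = 0.962010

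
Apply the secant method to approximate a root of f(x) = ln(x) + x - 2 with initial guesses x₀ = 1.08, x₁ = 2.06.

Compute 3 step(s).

f(x) = ln(x) + x - 2
x₀ = 1.08, x₁ = 2.06

Secant formula: x_{n+1} = x_n - f(x_n)(x_n - x_{n-1})/(f(x_n) - f(x_{n-1}))

Iteration 1:
  f(1.080000) = -0.843039
  f(2.060000) = 0.782706
  x_2 = 2.060000 - 0.782706×(2.060000 - 1.080000)/(0.782706 - (-0.843039))
       = 1.588184
Iteration 2:
  f(2.060000) = 0.782706
  f(1.588184) = 0.050776
  x_3 = 1.588184 - 0.050776×(1.588184 - 2.060000)/(0.050776 - 0.782706)
       = 1.555453
Iteration 3:
  f(1.588184) = 0.050776
  f(1.555453) = -0.002780
  x_4 = 1.555453 - (-0.002780)×(1.555453 - 1.588184)/(-0.002780 - 0.050776)
       = 1.557152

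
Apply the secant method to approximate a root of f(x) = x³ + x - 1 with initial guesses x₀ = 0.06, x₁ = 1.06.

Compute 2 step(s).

f(x) = x³ + x - 1
x₀ = 0.06, x₁ = 1.06

Secant formula: x_{n+1} = x_n - f(x_n)(x_n - x_{n-1})/(f(x_n) - f(x_{n-1}))

Iteration 1:
  f(0.060000) = -0.939784
  f(1.060000) = 1.251016
  x_2 = 1.060000 - 1.251016×(1.060000 - 0.060000)/(1.251016 - (-0.939784))
       = 0.488968
Iteration 2:
  f(1.060000) = 1.251016
  f(0.488968) = -0.394124
  x_3 = 0.488968 - (-0.394124)×(0.488968 - 1.060000)/(-0.394124 - 1.251016)
       = 0.625770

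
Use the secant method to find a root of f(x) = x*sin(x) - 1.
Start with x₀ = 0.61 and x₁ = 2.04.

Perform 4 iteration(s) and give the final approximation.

f(x) = x*sin(x) - 1
x₀ = 0.61, x₁ = 2.04

Secant formula: x_{n+1} = x_n - f(x_n)(x_n - x_{n-1})/(f(x_n) - f(x_{n-1}))

Iteration 1:
  f(0.610000) = -0.650551
  f(2.040000) = 0.819534
  x_2 = 2.040000 - 0.819534×(2.040000 - 0.610000)/(0.819534 - (-0.650551))
       = 1.242812
Iteration 2:
  f(2.040000) = 0.819534
  f(1.242812) = 0.176562
  x_3 = 1.242812 - 0.176562×(1.242812 - 2.040000)/(0.176562 - 0.819534)
       = 1.023902
Iteration 3:
  f(1.242812) = 0.176562
  f(1.023902) = -0.125441
  x_4 = 1.023902 - (-0.125441)×(1.023902 - 1.242812)/(-0.125441 - 0.176562)
       = 1.114829
Iteration 4:
  f(1.023902) = -0.125441
  f(1.114829) = 0.000933
  x_5 = 1.114829 - 0.000933×(1.114829 - 1.023902)/(0.000933 - (-0.125441))
       = 1.114158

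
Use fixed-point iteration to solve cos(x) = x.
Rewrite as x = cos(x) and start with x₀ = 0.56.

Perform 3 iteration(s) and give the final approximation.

Equation: cos(x) = x
Fixed-point form: x = cos(x)
x₀ = 0.56

x_1 = g(0.560000) = 0.847255
x_2 = g(0.847255) = 0.662043
x_3 = g(0.662043) = 0.788738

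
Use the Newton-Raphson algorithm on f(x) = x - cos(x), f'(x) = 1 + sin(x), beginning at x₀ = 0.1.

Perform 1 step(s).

f(x) = x - cos(x)
f'(x) = 1 + sin(x)
x₀ = 0.1

Newton-Raphson formula: x_{n+1} = x_n - f(x_n)/f'(x_n)

Iteration 1:
  f(0.100000) = -0.895004
  f'(0.100000) = 1.099833
  x_1 = 0.100000 - (-0.895004)/1.099833 = 0.913763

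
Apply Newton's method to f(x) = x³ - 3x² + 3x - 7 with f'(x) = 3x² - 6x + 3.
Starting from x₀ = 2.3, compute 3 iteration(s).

f(x) = x³ - 3x² + 3x - 7
f'(x) = 3x² - 6x + 3
x₀ = 2.3

Newton-Raphson formula: x_{n+1} = x_n - f(x_n)/f'(x_n)

Iteration 1:
  f(2.300000) = -3.803000
  f'(2.300000) = 5.070000
  x_1 = 2.300000 - (-3.803000)/5.070000 = 3.050099
Iteration 2:
  f(3.050099) = 2.616368
  f'(3.050099) = 12.608713
  x_2 = 3.050099 - 2.616368/12.608713 = 2.842594
Iteration 3:
  f(2.842594) = 0.255886
  f'(2.842594) = 10.185456
  x_3 = 2.842594 - 0.255886/10.185456 = 2.817471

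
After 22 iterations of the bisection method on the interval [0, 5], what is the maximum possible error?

Bisection error bound: |error| ≤ (b-a)/2^n
|error| ≤ (5 - 0)/2^22 = 5/2^22
|error| ≤ 0.0000011921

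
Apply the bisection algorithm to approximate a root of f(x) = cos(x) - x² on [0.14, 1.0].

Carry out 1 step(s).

f(x) = cos(x) - x²
Initial interval: [0.14, 1.0]

Iteration 1:
  c_1 = (0.140000 + 1.000000)/2 = 0.570000
  f(c_1) = f(0.570000) = 0.517001
  f(a) × f(c) ≥ 0, new interval: [0.570000, 1.000000]

After 1 iteration(s), the approximation is c_1 = 0.570000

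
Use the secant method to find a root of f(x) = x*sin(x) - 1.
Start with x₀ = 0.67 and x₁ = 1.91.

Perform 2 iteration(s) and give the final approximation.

f(x) = x*sin(x) - 1
x₀ = 0.67, x₁ = 1.91

Secant formula: x_{n+1} = x_n - f(x_n)(x_n - x_{n-1})/(f(x_n) - f(x_{n-1}))

Iteration 1:
  f(0.670000) = -0.583939
  f(1.910000) = 0.801168
  x_2 = 1.910000 - 0.801168×(1.910000 - 0.670000)/(0.801168 - (-0.583939))
       = 1.192764
Iteration 2:
  f(1.910000) = 0.801168
  f(1.192764) = 0.108547
  x_3 = 1.192764 - 0.108547×(1.192764 - 1.910000)/(0.108547 - 0.801168)
       = 1.080360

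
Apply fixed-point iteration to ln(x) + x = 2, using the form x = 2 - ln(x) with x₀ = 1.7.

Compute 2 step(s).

Equation: ln(x) + x = 2
Fixed-point form: x = 2 - ln(x)
x₀ = 1.7

x_1 = g(1.700000) = 1.469372
x_2 = g(1.469372) = 1.615165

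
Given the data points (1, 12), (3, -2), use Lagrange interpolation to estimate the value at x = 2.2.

Lagrange interpolation formula:
P(x) = Σ yᵢ × Lᵢ(x)
where Lᵢ(x) = Π_{j≠i} (x - xⱼ)/(xᵢ - xⱼ)

L_0(2.2) = (2.2 - 3)/(1 - 3) = 0.400000
L_1(2.2) = (2.2 - 1)/(3 - 1) = 0.600000

P(2.2) = 12×L_0(2.2) + (-2)×L_1(2.2)
P(2.2) = 3.600000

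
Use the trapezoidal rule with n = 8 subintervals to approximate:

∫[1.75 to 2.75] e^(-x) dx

f(x) = e^(-x)
a = 1.75, b = 2.75, n = 8
h = (b - a)/n = 0.125000

Trapezoidal rule: (h/2)[f(x₀) + 2f(x₁) + 2f(x₂) + ... + f(xₙ)]

x_0 = 1.7500, f(x_0) = 0.173774, coefficient = 1
x_1 = 1.8750, f(x_1) = 0.153355, coefficient = 2
x_2 = 2.0000, f(x_2) = 0.135335, coefficient = 2
x_3 = 2.1250, f(x_3) = 0.119433, coefficient = 2
x_4 = 2.2500, f(x_4) = 0.105399, coefficient = 2
x_5 = 2.3750, f(x_5) = 0.093014, coefficient = 2
x_6 = 2.5000, f(x_6) = 0.082085, coefficient = 2
x_7 = 2.6250, f(x_7) = 0.072440, coefficient = 2
x_8 = 2.7500, f(x_8) = 0.063928, coefficient = 1

I ≈ (0.125000/2) × 1.759825 = 0.109989
Exact value: 0.109846
Error: 0.000143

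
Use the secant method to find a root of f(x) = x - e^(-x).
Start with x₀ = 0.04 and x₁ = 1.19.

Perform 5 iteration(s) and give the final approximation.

f(x) = x - e^(-x)
x₀ = 0.04, x₁ = 1.19

Secant formula: x_{n+1} = x_n - f(x_n)(x_n - x_{n-1})/(f(x_n) - f(x_{n-1}))

Iteration 1:
  f(0.040000) = -0.920789
  f(1.190000) = 0.885779
  x_2 = 1.190000 - 0.885779×(1.190000 - 0.040000)/(0.885779 - (-0.920789))
       = 0.626143
Iteration 2:
  f(1.190000) = 0.885779
  f(0.626143) = 0.091494
  x_3 = 0.626143 - 0.091494×(0.626143 - 1.190000)/(0.091494 - 0.885779)
       = 0.561193
Iteration 3:
  f(0.626143) = 0.091494
  f(0.561193) = -0.009335
  x_4 = 0.561193 - (-0.009335)×(0.561193 - 0.626143)/(-0.009335 - 0.091494)
       = 0.567206
Iteration 4:
  f(0.561193) = -0.009335
  f(0.567206) = 0.000099
  x_5 = 0.567206 - 0.000099×(0.567206 - 0.561193)/(0.000099 - (-0.009335))
       = 0.567143
Iteration 5:
  f(0.567206) = 0.000099
  f(0.567143) = 0.000000
  x_6 = 0.567143 - 0.000000×(0.567143 - 0.567206)/(0.000000 - 0.000099)
       = 0.567143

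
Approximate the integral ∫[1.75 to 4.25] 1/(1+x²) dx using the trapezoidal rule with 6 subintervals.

f(x) = 1/(1+x²)
a = 1.75, b = 4.25, n = 6
h = (b - a)/n = 0.416667

Trapezoidal rule: (h/2)[f(x₀) + 2f(x₁) + 2f(x₂) + ... + f(xₙ)]

x_0 = 1.7500, f(x_0) = 0.246154, coefficient = 1
x_1 = 2.1667, f(x_1) = 0.175610, coefficient = 2
x_2 = 2.5833, f(x_2) = 0.130317, coefficient = 2
x_3 = 3.0000, f(x_3) = 0.100000, coefficient = 2
x_4 = 3.4167, f(x_4) = 0.078904, coefficient = 2
x_5 = 3.8333, f(x_5) = 0.063717, coefficient = 2
x_6 = 4.2500, f(x_6) = 0.052459, coefficient = 1

I ≈ (0.416667/2) × 1.395708 = 0.290772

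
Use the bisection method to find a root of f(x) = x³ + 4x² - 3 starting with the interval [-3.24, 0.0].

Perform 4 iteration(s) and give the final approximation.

f(x) = x³ + 4x² - 3
Initial interval: [-3.24, 0.0]

Iteration 1:
  c_1 = (-3.240000 + 0.000000)/2 = -1.620000
  f(c_1) = f(-1.620000) = 3.246072
  f(a) × f(c) ≥ 0, new interval: [-1.620000, 0.000000]
Iteration 2:
  c_2 = (-1.620000 + 0.000000)/2 = -0.810000
  f(c_2) = f(-0.810000) = -0.907041
  f(a) × f(c) < 0, new interval: [-1.620000, -0.810000]
Iteration 3:
  c_3 = (-1.620000 + (-0.810000))/2 = -1.215000
  f(c_3) = f(-1.215000) = 1.111287
  f(a) × f(c) ≥ 0, new interval: [-1.215000, -0.810000]
Iteration 4:
  c_4 = (-1.215000 + (-0.810000))/2 = -1.012500
  f(c_4) = f(-1.012500) = 0.062654
  f(a) × f(c) ≥ 0, new interval: [-1.012500, -0.810000]

After 4 iteration(s), the approximation is c_4 = -1.012500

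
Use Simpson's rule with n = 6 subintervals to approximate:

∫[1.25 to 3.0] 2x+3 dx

f(x) = 2x+3
a = 1.25, b = 3.0, n = 6
h = (b - a)/n = 0.291667

Simpson's rule: (h/3)[f(x₀) + 4f(x₁) + 2f(x₂) + ... + f(xₙ)]

x_0 = 1.2500, f(x_0) = 5.500000, coefficient = 1
x_1 = 1.5417, f(x_1) = 6.083333, coefficient = 4
x_2 = 1.8333, f(x_2) = 6.666667, coefficient = 2
x_3 = 2.1250, f(x_3) = 7.250000, coefficient = 4
x_4 = 2.4167, f(x_4) = 7.833333, coefficient = 2
x_5 = 2.7083, f(x_5) = 8.416667, coefficient = 4
x_6 = 3.0000, f(x_6) = 9.000000, coefficient = 1

I ≈ (0.291667/3) × 130.500000 = 12.687500
Exact value: 12.687500
Error: 0.000000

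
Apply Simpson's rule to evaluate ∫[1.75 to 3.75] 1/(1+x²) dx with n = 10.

f(x) = 1/(1+x²)
a = 1.75, b = 3.75, n = 10
h = (b - a)/n = 0.200000

Simpson's rule: (h/3)[f(x₀) + 4f(x₁) + 2f(x₂) + ... + f(xₙ)]

x_0 = 1.7500, f(x_0) = 0.246154, coefficient = 1
x_1 = 1.9500, f(x_1) = 0.208225, coefficient = 4
x_2 = 2.1500, f(x_2) = 0.177857, coefficient = 2
x_3 = 2.3500, f(x_3) = 0.153315, coefficient = 4
x_4 = 2.5500, f(x_4) = 0.133289, coefficient = 2
x_5 = 2.7500, f(x_5) = 0.116788, coefficient = 4
x_6 = 2.9500, f(x_6) = 0.103066, coefficient = 2
x_7 = 3.1500, f(x_7) = 0.091554, coefficient = 4
x_8 = 3.3500, f(x_8) = 0.081816, coefficient = 2
x_9 = 3.5500, f(x_9) = 0.073516, coefficient = 4
x_10 = 3.7500, f(x_10) = 0.066390, coefficient = 1

I ≈ (0.200000/3) × 3.878195 = 0.258546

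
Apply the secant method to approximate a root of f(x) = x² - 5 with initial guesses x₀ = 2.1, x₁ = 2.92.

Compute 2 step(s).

f(x) = x² - 5
x₀ = 2.1, x₁ = 2.92

Secant formula: x_{n+1} = x_n - f(x_n)(x_n - x_{n-1})/(f(x_n) - f(x_{n-1}))

Iteration 1:
  f(2.100000) = -0.590000
  f(2.920000) = 3.526400
  x_2 = 2.920000 - 3.526400×(2.920000 - 2.100000)/(3.526400 - (-0.590000))
       = 2.217530
Iteration 2:
  f(2.920000) = 3.526400
  f(2.217530) = -0.082561
  x_3 = 2.217530 - (-0.082561)×(2.217530 - 2.920000)/(-0.082561 - 3.526400)
       = 2.233600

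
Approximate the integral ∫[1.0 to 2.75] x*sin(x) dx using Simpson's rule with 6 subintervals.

f(x) = x*sin(x)
a = 1.0, b = 2.75, n = 6
h = (b - a)/n = 0.291667

Simpson's rule: (h/3)[f(x₀) + 4f(x₁) + 2f(x₂) + ... + f(xₙ)]

x_0 = 1.0000, f(x_0) = 0.841471, coefficient = 1
x_1 = 1.2917, f(x_1) = 1.241673, coefficient = 4
x_2 = 1.5833, f(x_2) = 1.583209, coefficient = 2
x_3 = 1.8750, f(x_3) = 1.788911, coefficient = 4
x_4 = 2.1667, f(x_4) = 1.793264, coefficient = 2
x_5 = 2.4583, f(x_5) = 1.552005, coefficient = 4
x_6 = 2.7500, f(x_6) = 1.049568, coefficient = 1

I ≈ (0.291667/3) × 26.974342 = 2.622505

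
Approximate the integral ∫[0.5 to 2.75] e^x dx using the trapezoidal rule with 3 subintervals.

f(x) = e^x
a = 0.5, b = 2.75, n = 3
h = (b - a)/n = 0.750000

Trapezoidal rule: (h/2)[f(x₀) + 2f(x₁) + 2f(x₂) + ... + f(xₙ)]

x_0 = 0.5000, f(x_0) = 1.648721, coefficient = 1
x_1 = 1.2500, f(x_1) = 3.490343, coefficient = 2
x_2 = 2.0000, f(x_2) = 7.389056, coefficient = 2
x_3 = 2.7500, f(x_3) = 15.642632, coefficient = 1

I ≈ (0.750000/2) × 39.050151 = 14.643807
Exact value: 13.993911
Error: 0.649896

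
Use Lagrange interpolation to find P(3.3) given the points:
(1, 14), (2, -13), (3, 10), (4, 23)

Lagrange interpolation formula:
P(x) = Σ yᵢ × Lᵢ(x)
where Lᵢ(x) = Π_{j≠i} (x - xⱼ)/(xᵢ - xⱼ)

L_0(3.3) = (3.3 - 2)/(1 - 2) × (3.3 - 3)/(1 - 3) × (3.3 - 4)/(1 - 4) = 0.045500
L_1(3.3) = (3.3 - 1)/(2 - 1) × (3.3 - 3)/(2 - 3) × (3.3 - 4)/(2 - 4) = -0.241500
L_2(3.3) = (3.3 - 1)/(3 - 1) × (3.3 - 2)/(3 - 2) × (3.3 - 4)/(3 - 4) = 1.046500
L_3(3.3) = (3.3 - 1)/(4 - 1) × (3.3 - 2)/(4 - 2) × (3.3 - 3)/(4 - 3) = 0.149500

P(3.3) = 14×L_0(3.3) + (-13)×L_1(3.3) + 10×L_2(3.3) + 23×L_3(3.3)
P(3.3) = 17.680000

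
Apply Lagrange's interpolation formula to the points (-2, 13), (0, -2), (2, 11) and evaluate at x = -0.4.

Lagrange interpolation formula:
P(x) = Σ yᵢ × Lᵢ(x)
where Lᵢ(x) = Π_{j≠i} (x - xⱼ)/(xᵢ - xⱼ)

L_0(-0.4) = (-0.4 - 0)/(-2 - 0) × (-0.4 - 2)/(-2 - 2) = 0.120000
L_1(-0.4) = (-0.4 - (-2))/(0 - (-2)) × (-0.4 - 2)/(0 - 2) = 0.960000
L_2(-0.4) = (-0.4 - (-2))/(2 - (-2)) × (-0.4 - 0)/(2 - 0) = -0.080000

P(-0.4) = 13×L_0(-0.4) + (-2)×L_1(-0.4) + 11×L_2(-0.4)
P(-0.4) = -1.240000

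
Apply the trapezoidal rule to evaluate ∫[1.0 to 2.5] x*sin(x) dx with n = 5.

f(x) = x*sin(x)
a = 1.0, b = 2.5, n = 5
h = (b - a)/n = 0.300000

Trapezoidal rule: (h/2)[f(x₀) + 2f(x₁) + 2f(x₂) + ... + f(xₙ)]

x_0 = 1.0000, f(x_0) = 0.841471, coefficient = 1
x_1 = 1.3000, f(x_1) = 1.252626, coefficient = 2
x_2 = 1.6000, f(x_2) = 1.599318, coefficient = 2
x_3 = 1.9000, f(x_3) = 1.797970, coefficient = 2
x_4 = 2.2000, f(x_4) = 1.778692, coefficient = 2
x_5 = 2.5000, f(x_5) = 1.496180, coefficient = 1

I ≈ (0.300000/2) × 15.194863 = 2.279229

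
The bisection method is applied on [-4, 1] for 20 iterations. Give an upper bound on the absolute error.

Bisection error bound: |error| ≤ (b-a)/2^n
|error| ≤ (1 - (-4))/2^20 = 5/2^20
|error| ≤ 0.0000047684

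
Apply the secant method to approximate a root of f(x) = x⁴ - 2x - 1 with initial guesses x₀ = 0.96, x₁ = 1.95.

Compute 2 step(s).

f(x) = x⁴ - 2x - 1
x₀ = 0.96, x₁ = 1.95

Secant formula: x_{n+1} = x_n - f(x_n)(x_n - x_{n-1})/(f(x_n) - f(x_{n-1}))

Iteration 1:
  f(0.960000) = -2.070653
  f(1.950000) = 9.559006
  x_2 = 1.950000 - 9.559006×(1.950000 - 0.960000)/(9.559006 - (-2.070653))
       = 1.136269
Iteration 2:
  f(1.950000) = 9.559006
  f(1.136269) = -1.605581
  x_3 = 1.136269 - (-1.605581)×(1.136269 - 1.950000)/(-1.605581 - 9.559006)
       = 1.253292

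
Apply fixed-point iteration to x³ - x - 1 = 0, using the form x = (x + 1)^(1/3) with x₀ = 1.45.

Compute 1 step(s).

Equation: x³ - x - 1 = 0
Fixed-point form: x = (x + 1)^(1/3)
x₀ = 1.45

x_1 = g(1.450000) = 1.348100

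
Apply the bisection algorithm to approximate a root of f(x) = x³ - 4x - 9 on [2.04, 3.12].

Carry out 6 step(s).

f(x) = x³ - 4x - 9
Initial interval: [2.04, 3.12]

Iteration 1:
  c_1 = (2.040000 + 3.120000)/2 = 2.580000
  f(c_1) = f(2.580000) = -2.146488
  f(a) × f(c) ≥ 0, new interval: [2.580000, 3.120000]
Iteration 2:
  c_2 = (2.580000 + 3.120000)/2 = 2.850000
  f(c_2) = f(2.850000) = 2.749125
  f(a) × f(c) < 0, new interval: [2.580000, 2.850000]
Iteration 3:
  c_3 = (2.580000 + 2.850000)/2 = 2.715000
  f(c_3) = f(2.715000) = 0.152876
  f(a) × f(c) < 0, new interval: [2.580000, 2.715000]
Iteration 4:
  c_4 = (2.580000 + 2.715000)/2 = 2.647500
  f(c_4) = f(2.647500) = -1.032994
  f(a) × f(c) ≥ 0, new interval: [2.647500, 2.715000]
Iteration 5:
  c_5 = (2.647500 + 2.715000)/2 = 2.681250
  f(c_5) = f(2.681250) = -0.449221
  f(a) × f(c) ≥ 0, new interval: [2.681250, 2.715000]
Iteration 6:
  c_6 = (2.681250 + 2.715000)/2 = 2.698125
  f(c_6) = f(2.698125) = -0.150478
  f(a) × f(c) ≥ 0, new interval: [2.698125, 2.715000]

After 6 iteration(s), the approximation is c_6 = 2.698125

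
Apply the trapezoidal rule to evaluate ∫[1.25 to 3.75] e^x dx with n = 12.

f(x) = e^x
a = 1.25, b = 3.75, n = 12
h = (b - a)/n = 0.208333

Trapezoidal rule: (h/2)[f(x₀) + 2f(x₁) + 2f(x₂) + ... + f(xₙ)]

x_0 = 1.2500, f(x_0) = 3.490343, coefficient = 1
x_1 = 1.4583, f(x_1) = 4.298789, coefficient = 2
x_2 = 1.6667, f(x_2) = 5.294490, coefficient = 2
x_3 = 1.8750, f(x_3) = 6.520819, coefficient = 2
x_4 = 2.0833, f(x_4) = 8.031195, coefficient = 2
x_5 = 2.2917, f(x_5) = 9.891410, coefficient = 2
x_6 = 2.5000, f(x_6) = 12.182494, coefficient = 2
x_7 = 2.7083, f(x_7) = 15.004248, coefficient = 2
x_8 = 2.9167, f(x_8) = 18.479586, coefficient = 2
x_9 = 3.1250, f(x_9) = 22.759895, coefficient = 2
x_10 = 3.3333, f(x_10) = 28.031625, coefficient = 2
x_11 = 3.5417, f(x_11) = 34.524412, coefficient = 2
x_12 = 3.7500, f(x_12) = 42.521082, coefficient = 1

I ≈ (0.208333/2) × 376.049349 = 39.171807
Exact value: 39.030739
Error: 0.141068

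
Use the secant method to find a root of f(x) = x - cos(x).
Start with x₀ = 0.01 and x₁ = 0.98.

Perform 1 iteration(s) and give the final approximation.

f(x) = x - cos(x)
x₀ = 0.01, x₁ = 0.98

Secant formula: x_{n+1} = x_n - f(x_n)(x_n - x_{n-1})/(f(x_n) - f(x_{n-1}))

Iteration 1:
  f(0.010000) = -0.989950
  f(0.980000) = 0.422977
  x_2 = 0.980000 - 0.422977×(0.980000 - 0.010000)/(0.422977 - (-0.989950))
       = 0.689618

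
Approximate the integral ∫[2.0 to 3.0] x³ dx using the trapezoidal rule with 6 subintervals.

f(x) = x³
a = 2.0, b = 3.0, n = 6
h = (b - a)/n = 0.166667

Trapezoidal rule: (h/2)[f(x₀) + 2f(x₁) + 2f(x₂) + ... + f(xₙ)]

x_0 = 2.0000, f(x_0) = 8.000000, coefficient = 1
x_1 = 2.1667, f(x_1) = 10.171296, coefficient = 2
x_2 = 2.3333, f(x_2) = 12.703704, coefficient = 2
x_3 = 2.5000, f(x_3) = 15.625000, coefficient = 2
x_4 = 2.6667, f(x_4) = 18.962963, coefficient = 2
x_5 = 2.8333, f(x_5) = 22.745370, coefficient = 2
x_6 = 3.0000, f(x_6) = 27.000000, coefficient = 1

I ≈ (0.166667/2) × 195.416667 = 16.284722
Exact value: 16.250000
Error: 0.034722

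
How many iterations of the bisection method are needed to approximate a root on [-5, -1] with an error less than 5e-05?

We need (b-a)/2^n ≤ 5e-05
(-1 - (-5))/2^n ≤ 5e-05
4/2^n ≤ 5e-05
2^n ≥ 80000
n ≥ log₂(80000) = 16.29
n ≥ 17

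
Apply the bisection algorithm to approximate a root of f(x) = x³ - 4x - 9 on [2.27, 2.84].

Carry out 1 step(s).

f(x) = x³ - 4x - 9
Initial interval: [2.27, 2.84]

Iteration 1:
  c_1 = (2.270000 + 2.840000)/2 = 2.555000
  f(c_1) = f(2.555000) = -2.540896
  f(a) × f(c) ≥ 0, new interval: [2.555000, 2.840000]

After 1 iteration(s), the approximation is c_1 = 2.555000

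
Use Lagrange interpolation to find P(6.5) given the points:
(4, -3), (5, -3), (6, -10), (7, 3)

Lagrange interpolation formula:
P(x) = Σ yᵢ × Lᵢ(x)
where Lᵢ(x) = Π_{j≠i} (x - xⱼ)/(xᵢ - xⱼ)

L_0(6.5) = (6.5 - 5)/(4 - 5) × (6.5 - 6)/(4 - 6) × (6.5 - 7)/(4 - 7) = 0.062500
L_1(6.5) = (6.5 - 4)/(5 - 4) × (6.5 - 6)/(5 - 6) × (6.5 - 7)/(5 - 7) = -0.312500
L_2(6.5) = (6.5 - 4)/(6 - 4) × (6.5 - 5)/(6 - 5) × (6.5 - 7)/(6 - 7) = 0.937500
L_3(6.5) = (6.5 - 4)/(7 - 4) × (6.5 - 5)/(7 - 5) × (6.5 - 6)/(7 - 6) = 0.312500

P(6.5) = (-3)×L_0(6.5) + (-3)×L_1(6.5) + (-10)×L_2(6.5) + 3×L_3(6.5)
P(6.5) = -7.687500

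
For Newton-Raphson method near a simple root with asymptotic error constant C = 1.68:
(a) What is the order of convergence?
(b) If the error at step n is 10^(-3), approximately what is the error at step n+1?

(a) Newton-Raphson has quadratic (order 2) convergence near simple roots.
    This means |e_{n+1}| ≈ C|e_n|².

(b) With |e_n| = 10^(-3) and C = 1.68:
    |e_{n+1}| ≈ 1.68 × (10^(-3))² = 1.68 × 10^(-6)

(a) 2 (quadratic); (b) |e_{n+1}| ≈ 1.680e-06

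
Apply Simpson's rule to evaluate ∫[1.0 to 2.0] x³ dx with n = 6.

f(x) = x³
a = 1.0, b = 2.0, n = 6
h = (b - a)/n = 0.166667

Simpson's rule: (h/3)[f(x₀) + 4f(x₁) + 2f(x₂) + ... + f(xₙ)]

x_0 = 1.0000, f(x_0) = 1.000000, coefficient = 1
x_1 = 1.1667, f(x_1) = 1.587963, coefficient = 4
x_2 = 1.3333, f(x_2) = 2.370370, coefficient = 2
x_3 = 1.5000, f(x_3) = 3.375000, coefficient = 4
x_4 = 1.6667, f(x_4) = 4.629630, coefficient = 2
x_5 = 1.8333, f(x_5) = 6.162037, coefficient = 4
x_6 = 2.0000, f(x_6) = 8.000000, coefficient = 1

I ≈ (0.166667/3) × 67.500000 = 3.750000
Exact value: 3.750000
Error: 0.000000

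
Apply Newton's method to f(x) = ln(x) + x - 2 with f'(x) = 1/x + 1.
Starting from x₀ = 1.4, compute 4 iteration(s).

f(x) = ln(x) + x - 2
f'(x) = 1/x + 1
x₀ = 1.4

Newton-Raphson formula: x_{n+1} = x_n - f(x_n)/f'(x_n)

Iteration 1:
  f(1.400000) = -0.263528
  f'(1.400000) = 1.714286
  x_1 = 1.400000 - (-0.263528)/1.714286 = 1.553725
Iteration 2:
  f(1.553725) = -0.005621
  f'(1.553725) = 1.643615
  x_2 = 1.553725 - (-0.005621)/1.643615 = 1.557144
Iteration 3:
  f(1.557144) = -0.000002
  f'(1.557144) = 1.642201
  x_3 = 1.557144 - (-0.000002)/1.642201 = 1.557146
Iteration 4:
  f(1.557146) = 0.000000
  f'(1.557146) = 1.642201
  x_4 = 1.557146 - 0.000000/1.642201 = 1.557146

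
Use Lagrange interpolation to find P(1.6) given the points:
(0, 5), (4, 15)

Lagrange interpolation formula:
P(x) = Σ yᵢ × Lᵢ(x)
where Lᵢ(x) = Π_{j≠i} (x - xⱼ)/(xᵢ - xⱼ)

L_0(1.6) = (1.6 - 4)/(0 - 4) = 0.600000
L_1(1.6) = (1.6 - 0)/(4 - 0) = 0.400000

P(1.6) = 5×L_0(1.6) + 15×L_1(1.6)
P(1.6) = 9.000000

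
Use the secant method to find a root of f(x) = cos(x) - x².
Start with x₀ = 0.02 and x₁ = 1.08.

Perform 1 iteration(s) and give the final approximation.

f(x) = cos(x) - x²
x₀ = 0.02, x₁ = 1.08

Secant formula: x_{n+1} = x_n - f(x_n)(x_n - x_{n-1})/(f(x_n) - f(x_{n-1}))

Iteration 1:
  f(0.020000) = 0.999400
  f(1.080000) = -0.695072
  x_2 = 1.080000 - (-0.695072)×(1.080000 - 0.020000)/(-0.695072 - 0.999400)
       = 0.645188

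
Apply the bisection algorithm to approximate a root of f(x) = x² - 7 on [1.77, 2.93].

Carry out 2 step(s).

f(x) = x² - 7
Initial interval: [1.77, 2.93]

Iteration 1:
  c_1 = (1.770000 + 2.930000)/2 = 2.350000
  f(c_1) = f(2.350000) = -1.477500
  f(a) × f(c) ≥ 0, new interval: [2.350000, 2.930000]
Iteration 2:
  c_2 = (2.350000 + 2.930000)/2 = 2.640000
  f(c_2) = f(2.640000) = -0.030400
  f(a) × f(c) ≥ 0, new interval: [2.640000, 2.930000]

After 2 iteration(s), the approximation is c_2 = 2.640000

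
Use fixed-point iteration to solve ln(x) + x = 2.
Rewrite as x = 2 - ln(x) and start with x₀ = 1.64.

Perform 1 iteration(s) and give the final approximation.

Equation: ln(x) + x = 2
Fixed-point form: x = 2 - ln(x)
x₀ = 1.64

x_1 = g(1.640000) = 1.505304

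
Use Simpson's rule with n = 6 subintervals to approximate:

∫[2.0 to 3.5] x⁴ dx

f(x) = x⁴
a = 2.0, b = 3.5, n = 6
h = (b - a)/n = 0.250000

Simpson's rule: (h/3)[f(x₀) + 4f(x₁) + 2f(x₂) + ... + f(xₙ)]

x_0 = 2.0000, f(x_0) = 16.000000, coefficient = 1
x_1 = 2.2500, f(x_1) = 25.628906, coefficient = 4
x_2 = 2.5000, f(x_2) = 39.062500, coefficient = 2
x_3 = 2.7500, f(x_3) = 57.191406, coefficient = 4
x_4 = 3.0000, f(x_4) = 81.000000, coefficient = 2
x_5 = 3.2500, f(x_5) = 111.566406, coefficient = 4
x_6 = 3.5000, f(x_6) = 150.062500, coefficient = 1

I ≈ (0.250000/3) × 1183.734375 = 98.644531
Exact value: 98.643750
Error: 0.000781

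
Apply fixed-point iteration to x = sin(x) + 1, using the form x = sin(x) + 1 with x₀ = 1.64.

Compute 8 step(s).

Equation: x = sin(x) + 1
Fixed-point form: x = sin(x) + 1
x₀ = 1.64

x_1 = g(1.640000) = 1.997606
x_2 = g(1.997606) = 1.910291
x_3 = g(1.910291) = 1.942923
x_4 = g(1.942923) = 1.931556
x_5 = g(1.931556) = 1.935629
x_6 = g(1.935629) = 1.934184
x_7 = g(1.934184) = 1.934698
x_8 = g(1.934698) = 1.934515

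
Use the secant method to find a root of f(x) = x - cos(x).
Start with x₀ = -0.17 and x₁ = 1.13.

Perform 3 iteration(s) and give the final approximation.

f(x) = x - cos(x)
x₀ = -0.17, x₁ = 1.13

Secant formula: x_{n+1} = x_n - f(x_n)(x_n - x_{n-1})/(f(x_n) - f(x_{n-1}))

Iteration 1:
  f(-0.170000) = -1.155585
  f(1.130000) = 0.703340
  x_2 = 1.130000 - 0.703340×(1.130000 - (-0.170000))/(0.703340 - (-1.155585))
       = 0.638134
Iteration 2:
  f(1.130000) = 0.703340
  f(0.638134) = -0.165075
  x_3 = 0.638134 - (-0.165075)×(0.638134 - 1.130000)/(-0.165075 - 0.703340)
       = 0.731632
Iteration 3:
  f(0.638134) = -0.165075
  f(0.731632) = -0.012454
  x_4 = 0.731632 - (-0.012454)×(0.731632 - 0.638134)/(-0.012454 - (-0.165075))
       = 0.739261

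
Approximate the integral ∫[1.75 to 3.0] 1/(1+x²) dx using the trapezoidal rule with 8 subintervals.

f(x) = 1/(1+x²)
a = 1.75, b = 3.0, n = 8
h = (b - a)/n = 0.156250

Trapezoidal rule: (h/2)[f(x₀) + 2f(x₁) + 2f(x₂) + ... + f(xₙ)]

x_0 = 1.7500, f(x_0) = 0.246154, coefficient = 1
x_1 = 1.9062, f(x_1) = 0.215806, coefficient = 2
x_2 = 2.0625, f(x_2) = 0.190335, coefficient = 2
x_3 = 2.2188, f(x_3) = 0.168838, coefficient = 2
x_4 = 2.3750, f(x_4) = 0.150588, coefficient = 2
x_5 = 2.5312, f(x_5) = 0.135003, coefficient = 2
x_6 = 2.6875, f(x_6) = 0.121615, coefficient = 2
x_7 = 2.8438, f(x_7) = 0.110048, coefficient = 2
x_8 = 3.0000, f(x_8) = 0.100000, coefficient = 1

I ≈ (0.156250/2) × 2.530621 = 0.197705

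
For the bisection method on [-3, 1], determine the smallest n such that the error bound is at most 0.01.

We need (b-a)/2^n ≤ 0.01
(1 - (-3))/2^n ≤ 0.01
4/2^n ≤ 0.01
2^n ≥ 400
n ≥ log₂(400) = 8.64
n ≥ 9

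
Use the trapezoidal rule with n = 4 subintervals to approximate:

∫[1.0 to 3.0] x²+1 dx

f(x) = x²+1
a = 1.0, b = 3.0, n = 4
h = (b - a)/n = 0.500000

Trapezoidal rule: (h/2)[f(x₀) + 2f(x₁) + 2f(x₂) + ... + f(xₙ)]

x_0 = 1.0000, f(x_0) = 2.000000, coefficient = 1
x_1 = 1.5000, f(x_1) = 3.250000, coefficient = 2
x_2 = 2.0000, f(x_2) = 5.000000, coefficient = 2
x_3 = 2.5000, f(x_3) = 7.250000, coefficient = 2
x_4 = 3.0000, f(x_4) = 10.000000, coefficient = 1

I ≈ (0.500000/2) × 43.000000 = 10.750000
Exact value: 10.666667
Error: 0.083333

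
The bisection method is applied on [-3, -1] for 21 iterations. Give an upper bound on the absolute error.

Bisection error bound: |error| ≤ (b-a)/2^n
|error| ≤ (-1 - (-3))/2^21 = 2/2^21
|error| ≤ 0.0000009537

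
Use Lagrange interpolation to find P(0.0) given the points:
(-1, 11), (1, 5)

Lagrange interpolation formula:
P(x) = Σ yᵢ × Lᵢ(x)
where Lᵢ(x) = Π_{j≠i} (x - xⱼ)/(xᵢ - xⱼ)

L_0(0.0) = (0.0 - 1)/(-1 - 1) = 0.500000
L_1(0.0) = (0.0 - (-1))/(1 - (-1)) = 0.500000

P(0.0) = 11×L_0(0.0) + 5×L_1(0.0)
P(0.0) = 8.000000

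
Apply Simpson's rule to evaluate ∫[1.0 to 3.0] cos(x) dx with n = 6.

f(x) = cos(x)
a = 1.0, b = 3.0, n = 6
h = (b - a)/n = 0.333333

Simpson's rule: (h/3)[f(x₀) + 4f(x₁) + 2f(x₂) + ... + f(xₙ)]

x_0 = 1.0000, f(x_0) = 0.540302, coefficient = 1
x_1 = 1.3333, f(x_1) = 0.235238, coefficient = 4
x_2 = 1.6667, f(x_2) = -0.095724, coefficient = 2
x_3 = 2.0000, f(x_3) = -0.416147, coefficient = 4
x_4 = 2.3333, f(x_4) = -0.690758, coefficient = 2
x_5 = 2.6667, f(x_5) = -0.889327, coefficient = 4
x_6 = 3.0000, f(x_6) = -0.989992, coefficient = 1

I ≈ (0.333333/3) × -6.303597 = -0.700400
Exact value: -0.700351
Error: 0.000049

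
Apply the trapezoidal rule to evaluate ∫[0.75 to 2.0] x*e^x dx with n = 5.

f(x) = x*e^x
a = 0.75, b = 2.0, n = 5
h = (b - a)/n = 0.250000

Trapezoidal rule: (h/2)[f(x₀) + 2f(x₁) + 2f(x₂) + ... + f(xₙ)]

x_0 = 0.7500, f(x_0) = 1.587750, coefficient = 1
x_1 = 1.0000, f(x_1) = 2.718282, coefficient = 2
x_2 = 1.2500, f(x_2) = 4.362929, coefficient = 2
x_3 = 1.5000, f(x_3) = 6.722534, coefficient = 2
x_4 = 1.7500, f(x_4) = 10.070555, coefficient = 2
x_5 = 2.0000, f(x_5) = 14.778112, coefficient = 1

I ≈ (0.250000/2) × 64.114460 = 8.014307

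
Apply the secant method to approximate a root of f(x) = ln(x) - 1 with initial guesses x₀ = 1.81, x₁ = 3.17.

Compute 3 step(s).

f(x) = ln(x) - 1
x₀ = 1.81, x₁ = 3.17

Secant formula: x_{n+1} = x_n - f(x_n)(x_n - x_{n-1})/(f(x_n) - f(x_{n-1}))

Iteration 1:
  f(1.810000) = -0.406673
  f(3.170000) = 0.153732
  x_2 = 3.170000 - 0.153732×(3.170000 - 1.810000)/(0.153732 - (-0.406673))
       = 2.796922
Iteration 2:
  f(3.170000) = 0.153732
  f(2.796922) = 0.028519
  x_3 = 2.796922 - 0.028519×(2.796922 - 3.170000)/(0.028519 - 0.153732)
       = 2.711946
Iteration 3:
  f(2.796922) = 0.028519
  f(2.711946) = -0.002333
  x_4 = 2.711946 - (-0.002333)×(2.711946 - 2.796922)/(-0.002333 - 0.028519)
       = 2.718373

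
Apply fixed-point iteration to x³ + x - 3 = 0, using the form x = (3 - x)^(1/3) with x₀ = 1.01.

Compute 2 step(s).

Equation: x³ + x - 3 = 0
Fixed-point form: x = (3 - x)^(1/3)
x₀ = 1.01

x_1 = g(1.010000) = 1.257818
x_2 = g(1.257818) = 1.203274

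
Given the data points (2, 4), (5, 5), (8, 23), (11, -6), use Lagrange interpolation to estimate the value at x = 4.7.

Lagrange interpolation formula:
P(x) = Σ yᵢ × Lᵢ(x)
where Lᵢ(x) = Π_{j≠i} (x - xⱼ)/(xᵢ - xⱼ)

L_0(4.7) = (4.7 - 5)/(2 - 5) × (4.7 - 8)/(2 - 8) × (4.7 - 11)/(2 - 11) = 0.038500
L_1(4.7) = (4.7 - 2)/(5 - 2) × (4.7 - 8)/(5 - 8) × (4.7 - 11)/(5 - 11) = 1.039500
L_2(4.7) = (4.7 - 2)/(8 - 2) × (4.7 - 5)/(8 - 5) × (4.7 - 11)/(8 - 11) = -0.094500
L_3(4.7) = (4.7 - 2)/(11 - 2) × (4.7 - 5)/(11 - 5) × (4.7 - 8)/(11 - 8) = 0.016500

P(4.7) = 4×L_0(4.7) + 5×L_1(4.7) + 23×L_2(4.7) + (-6)×L_3(4.7)
P(4.7) = 3.079000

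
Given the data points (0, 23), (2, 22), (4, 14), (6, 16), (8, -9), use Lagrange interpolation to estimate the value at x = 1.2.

Lagrange interpolation formula:
P(x) = Σ yᵢ × Lᵢ(x)
where Lᵢ(x) = Π_{j≠i} (x - xⱼ)/(xᵢ - xⱼ)

L_0(1.2) = (1.2 - 2)/(0 - 2) × (1.2 - 4)/(0 - 4) × (1.2 - 6)/(0 - 6) × (1.2 - 8)/(0 - 8) = 0.190400
L_1(1.2) = (1.2 - 0)/(2 - 0) × (1.2 - 4)/(2 - 4) × (1.2 - 6)/(2 - 6) × (1.2 - 8)/(2 - 8) = 1.142400
L_2(1.2) = (1.2 - 0)/(4 - 0) × (1.2 - 2)/(4 - 2) × (1.2 - 6)/(4 - 6) × (1.2 - 8)/(4 - 8) = -0.489600
L_3(1.2) = (1.2 - 0)/(6 - 0) × (1.2 - 2)/(6 - 2) × (1.2 - 4)/(6 - 4) × (1.2 - 8)/(6 - 8) = 0.190400
L_4(1.2) = (1.2 - 0)/(8 - 0) × (1.2 - 2)/(8 - 2) × (1.2 - 4)/(8 - 4) × (1.2 - 6)/(8 - 6) = -0.033600

P(1.2) = 23×L_0(1.2) + 22×L_1(1.2) + 14×L_2(1.2) + 16×L_3(1.2) + (-9)×L_4(1.2)
P(1.2) = 26.006400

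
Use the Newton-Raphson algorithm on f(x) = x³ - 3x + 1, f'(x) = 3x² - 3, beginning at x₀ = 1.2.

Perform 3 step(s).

f(x) = x³ - 3x + 1
f'(x) = 3x² - 3
x₀ = 1.2

Newton-Raphson formula: x_{n+1} = x_n - f(x_n)/f'(x_n)

Iteration 1:
  f(1.200000) = -0.872000
  f'(1.200000) = 1.320000
  x_1 = 1.200000 - (-0.872000)/1.320000 = 1.860606
Iteration 2:
  f(1.860606) = 1.859330
  f'(1.860606) = 7.385565
  x_2 = 1.860606 - 1.859330/7.385565 = 1.608854
Iteration 3:
  f(1.608854) = 0.337814
  f'(1.608854) = 4.765235
  x_3 = 1.608854 - 0.337814/4.765235 = 1.537963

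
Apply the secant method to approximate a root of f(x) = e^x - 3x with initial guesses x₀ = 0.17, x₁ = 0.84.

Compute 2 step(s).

f(x) = e^x - 3x
x₀ = 0.17, x₁ = 0.84

Secant formula: x_{n+1} = x_n - f(x_n)(x_n - x_{n-1})/(f(x_n) - f(x_{n-1}))

Iteration 1:
  f(0.170000) = 0.675305
  f(0.840000) = -0.203633
  x_2 = 0.840000 - (-0.203633)×(0.840000 - 0.170000)/(-0.203633 - 0.675305)
       = 0.684774
Iteration 2:
  f(0.840000) = -0.203633
  f(0.684774) = -0.070998
  x_3 = 0.684774 - (-0.070998)×(0.684774 - 0.840000)/(-0.070998 - (-0.203633))
       = 0.601683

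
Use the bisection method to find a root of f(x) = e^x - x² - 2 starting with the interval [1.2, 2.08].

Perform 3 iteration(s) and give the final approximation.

f(x) = e^x - x² - 2
Initial interval: [1.2, 2.08]

Iteration 1:
  c_1 = (1.200000 + 2.080000)/2 = 1.640000
  f(c_1) = f(1.640000) = 0.465570
  f(a) × f(c) < 0, new interval: [1.200000, 1.640000]
Iteration 2:
  c_2 = (1.200000 + 1.640000)/2 = 1.420000
  f(c_2) = f(1.420000) = 0.120720
  f(a) × f(c) < 0, new interval: [1.200000, 1.420000]
Iteration 3:
  c_3 = (1.200000 + 1.420000)/2 = 1.310000
  f(c_3) = f(1.310000) = -0.009926
  f(a) × f(c) ≥ 0, new interval: [1.310000, 1.420000]

After 3 iteration(s), the approximation is c_3 = 1.310000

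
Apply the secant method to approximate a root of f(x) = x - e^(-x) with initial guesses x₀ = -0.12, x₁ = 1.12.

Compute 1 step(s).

f(x) = x - e^(-x)
x₀ = -0.12, x₁ = 1.12

Secant formula: x_{n+1} = x_n - f(x_n)(x_n - x_{n-1})/(f(x_n) - f(x_{n-1}))

Iteration 1:
  f(-0.120000) = -1.247497
  f(1.120000) = 0.793720
  x_2 = 1.120000 - 0.793720×(1.120000 - (-0.120000))/(0.793720 - (-1.247497))
       = 0.637830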